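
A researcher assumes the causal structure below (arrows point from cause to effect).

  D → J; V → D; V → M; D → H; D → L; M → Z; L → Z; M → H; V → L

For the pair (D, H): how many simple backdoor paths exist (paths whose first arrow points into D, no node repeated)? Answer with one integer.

2

A backdoor path from D to H is any simple undirected path whose first edge points into D (i.e. leaves D via a parent).
Parents of D: {V}.
Enumerating:
  P1: D <- V -> M -> H
  P2: D <- V -> L -> Z <- M -> H
That exhausts the simple backdoor paths. Count: 2.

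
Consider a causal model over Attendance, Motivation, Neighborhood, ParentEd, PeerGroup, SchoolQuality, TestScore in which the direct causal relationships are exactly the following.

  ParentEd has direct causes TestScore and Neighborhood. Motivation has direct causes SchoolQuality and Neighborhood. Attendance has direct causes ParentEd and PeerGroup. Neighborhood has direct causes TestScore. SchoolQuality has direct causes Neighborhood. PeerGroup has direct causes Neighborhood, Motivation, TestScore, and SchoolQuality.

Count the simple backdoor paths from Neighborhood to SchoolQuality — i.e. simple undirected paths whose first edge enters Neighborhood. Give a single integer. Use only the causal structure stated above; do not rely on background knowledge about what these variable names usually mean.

A backdoor path from Neighborhood to SchoolQuality is any simple undirected path whose first edge points into Neighborhood (i.e. leaves Neighborhood via a parent).
Parents of Neighborhood: {TestScore}.
Enumerating:
  P1: Neighborhood <- TestScore -> PeerGroup <- SchoolQuality
  P2: Neighborhood <- TestScore -> PeerGroup <- Motivation <- SchoolQuality
  P3: Neighborhood <- TestScore -> ParentEd -> Attendance <- PeerGroup <- SchoolQuality
  P4: Neighborhood <- TestScore -> ParentEd -> Attendance <- PeerGroup <- Motivation <- SchoolQuality
That exhausts the simple backdoor paths. Count: 4.

4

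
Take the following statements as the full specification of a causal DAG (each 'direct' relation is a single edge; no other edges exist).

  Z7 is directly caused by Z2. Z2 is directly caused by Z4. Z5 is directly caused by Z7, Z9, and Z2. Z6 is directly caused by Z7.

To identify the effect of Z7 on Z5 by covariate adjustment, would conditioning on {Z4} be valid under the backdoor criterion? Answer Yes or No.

No

Backdoor paths from Z7 to Z5 (paths whose first edge points into Z7):
  P1: Z7 <- Z2 -> Z5
Condition 1 (no descendant of Z7 in the set): holds — descendants of Z7 are {Z5, Z6}; none are in {Z4}.
Condition 2 (every backdoor path blocked by {Z4}):
  P1: open — no interior node is in the conditioning set.
{Z4} does not satisfy the backdoor criterion.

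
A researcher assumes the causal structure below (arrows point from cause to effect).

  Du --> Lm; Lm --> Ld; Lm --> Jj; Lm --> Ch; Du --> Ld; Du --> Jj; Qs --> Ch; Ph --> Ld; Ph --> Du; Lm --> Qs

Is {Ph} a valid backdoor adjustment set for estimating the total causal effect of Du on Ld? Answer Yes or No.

Yes

Backdoor paths from Du to Ld (paths whose first edge points into Du):
  P1: Du <- Ph -> Ld
Condition 1 (no descendant of Du in the set): holds — descendants of Du are {Ch, Jj, Ld, Lm, Qs}; none are in {Ph}.
Condition 2 (every backdoor path blocked by {Ph}):
  P1: blocked at fork node Ph ∈ conditioning set.
{Ph} satisfies the backdoor criterion.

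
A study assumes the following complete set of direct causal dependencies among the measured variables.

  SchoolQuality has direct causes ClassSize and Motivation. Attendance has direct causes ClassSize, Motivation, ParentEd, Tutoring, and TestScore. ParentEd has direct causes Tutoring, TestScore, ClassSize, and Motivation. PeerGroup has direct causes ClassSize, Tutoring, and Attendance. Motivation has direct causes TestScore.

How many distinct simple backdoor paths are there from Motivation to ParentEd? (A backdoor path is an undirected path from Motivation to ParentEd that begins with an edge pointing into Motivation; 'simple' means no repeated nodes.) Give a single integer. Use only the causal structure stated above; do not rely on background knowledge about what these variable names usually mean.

A backdoor path from Motivation to ParentEd is any simple undirected path whose first edge points into Motivation (i.e. leaves Motivation via a parent).
Parents of Motivation: {TestScore}.
Enumerating:
  P1: Motivation <- TestScore -> ParentEd
  P2: Motivation <- TestScore -> Attendance <- Tutoring -> ParentEd
  P3: Motivation <- TestScore -> Attendance <- Tutoring -> PeerGroup <- ClassSize -> ParentEd
  P4: Motivation <- TestScore -> Attendance <- ClassSize -> ParentEd
  P5: Motivation <- TestScore -> Attendance <- ClassSize -> PeerGroup <- Tutoring -> ParentEd
  P6: Motivation <- TestScore -> Attendance <- ParentEd
  P7: Motivation <- TestScore -> Attendance -> PeerGroup <- Tutoring -> ParentEd
  P8: Motivation <- TestScore -> Attendance -> PeerGroup <- ClassSize -> ParentEd
That exhausts the simple backdoor paths. Count: 8.

8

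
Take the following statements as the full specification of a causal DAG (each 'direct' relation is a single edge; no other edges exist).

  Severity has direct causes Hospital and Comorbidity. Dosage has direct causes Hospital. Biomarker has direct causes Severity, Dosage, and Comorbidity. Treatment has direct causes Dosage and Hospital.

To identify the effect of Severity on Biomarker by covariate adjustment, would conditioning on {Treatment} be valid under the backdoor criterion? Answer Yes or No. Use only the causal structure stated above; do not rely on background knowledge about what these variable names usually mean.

No

Backdoor paths from Severity to Biomarker (paths whose first edge points into Severity):
  P1: Severity <- Hospital -> Dosage -> Biomarker
  P2: Severity <- Hospital -> Treatment <- Dosage -> Biomarker
  P3: Severity <- Comorbidity -> Biomarker
Condition 1 (no descendant of Severity in the set): holds — descendants of Severity are {Biomarker}; none are in {Treatment}.
Condition 2 (every backdoor path blocked by {Treatment}):
  P1: open — no interior node is in the conditioning set.
  P2: open — collider(s) Treatment are conditioned on (or have a conditioned descendant) and no non-collider on the path is in the set.
  P3: open — no interior node is in the conditioning set.
{Treatment} does not satisfy the backdoor criterion.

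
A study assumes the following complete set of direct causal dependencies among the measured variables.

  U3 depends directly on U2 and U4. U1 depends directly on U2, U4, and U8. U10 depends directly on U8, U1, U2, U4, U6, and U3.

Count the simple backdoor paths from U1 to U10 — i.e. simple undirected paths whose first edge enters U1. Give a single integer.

7

A backdoor path from U1 to U10 is any simple undirected path whose first edge points into U1 (i.e. leaves U1 via a parent).
Parents of U1: {U2, U4, U8}.
Enumerating:
  P1: U1 <- U4 -> U3 <- U2 -> U10
  P2: U1 <- U4 -> U3 -> U10
  P3: U1 <- U4 -> U10
  P4: U1 <- U8 -> U10
  P5: U1 <- U2 -> U3 <- U4 -> U10
  P6: U1 <- U2 -> U3 -> U10
  P7: U1 <- U2 -> U10
That exhausts the simple backdoor paths. Count: 7.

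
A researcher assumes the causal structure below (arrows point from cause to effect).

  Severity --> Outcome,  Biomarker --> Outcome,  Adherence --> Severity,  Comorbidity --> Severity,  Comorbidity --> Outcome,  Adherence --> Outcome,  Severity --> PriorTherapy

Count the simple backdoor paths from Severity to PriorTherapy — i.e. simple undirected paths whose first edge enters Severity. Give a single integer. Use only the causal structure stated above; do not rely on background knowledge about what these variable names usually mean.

0

A backdoor path from Severity to PriorTherapy is any simple undirected path whose first edge points into Severity (i.e. leaves Severity via a parent).
Parents of Severity: {Adherence, Comorbidity}.
No simple path from any parent of Severity reaches PriorTherapy without revisiting Severity, so there are no backdoor paths.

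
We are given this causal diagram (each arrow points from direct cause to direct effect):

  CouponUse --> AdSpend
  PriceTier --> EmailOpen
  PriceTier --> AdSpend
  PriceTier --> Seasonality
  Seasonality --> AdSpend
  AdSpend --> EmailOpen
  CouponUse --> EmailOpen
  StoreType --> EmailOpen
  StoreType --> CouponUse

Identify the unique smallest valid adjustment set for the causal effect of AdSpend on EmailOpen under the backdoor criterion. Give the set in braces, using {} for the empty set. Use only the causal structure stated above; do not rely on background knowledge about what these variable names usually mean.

Variables eligible for adjustment (non-descendants of AdSpend, excluding AdSpend and EmailOpen): {CouponUse, PriceTier, Seasonality, StoreType}.
Backdoor paths from AdSpend to EmailOpen:
  P1: AdSpend <- PriceTier -> EmailOpen
  P2: AdSpend <- Seasonality <- PriceTier -> EmailOpen
  P3: AdSpend <- CouponUse <- StoreType -> EmailOpen
  P4: AdSpend <- CouponUse -> EmailOpen
The empty set is not sufficient: P1 (AdSpend <- PriceTier -> EmailOpen) has no collider blocking it and no conditioned non-collider, so it is open.
Try {CouponUse, PriceTier}:
  P1: blocked at fork node PriceTier ∈ conditioning set.
  P2: blocked at fork node PriceTier ∈ conditioning set.
  P3: blocked at chain node CouponUse ∈ conditioning set.
  P4: blocked at fork node CouponUse ∈ conditioning set.
{CouponUse, PriceTier} contains no descendant of AdSpend and blocks every backdoor path.
Every element of {CouponUse, PriceTier} is needed (dropping CouponUse leaves P3 open; dropping PriceTier leaves P1 open), so no proper subset is valid.
Among all size-2 subsets of the eligible variables, only {CouponUse, PriceTier} blocks every backdoor path, so it is the unique smallest valid adjustment set.

{CouponUse, PriceTier}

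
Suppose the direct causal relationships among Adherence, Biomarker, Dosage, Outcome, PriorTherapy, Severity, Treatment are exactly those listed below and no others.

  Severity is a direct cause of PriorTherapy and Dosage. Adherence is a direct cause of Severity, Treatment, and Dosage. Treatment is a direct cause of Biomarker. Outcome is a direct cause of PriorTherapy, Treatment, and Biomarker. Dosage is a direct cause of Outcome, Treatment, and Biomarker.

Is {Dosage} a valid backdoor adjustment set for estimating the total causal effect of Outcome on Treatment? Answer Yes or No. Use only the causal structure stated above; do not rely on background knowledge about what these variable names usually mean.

Yes

Backdoor paths from Outcome to Treatment (paths whose first edge points into Outcome):
  P1: Outcome <- Dosage <- Adherence -> Treatment
  P2: Outcome <- Dosage <- Severity <- Adherence -> Treatment
  P3: Outcome <- Dosage -> Treatment
  P4: Outcome <- Dosage -> Biomarker <- Treatment
Condition 1 (no descendant of Outcome in the set): holds — descendants of Outcome are {Biomarker, PriorTherapy, Treatment}; none are in {Dosage}.
Condition 2 (every backdoor path blocked by {Dosage}):
  P1: blocked at chain node Dosage ∈ conditioning set.
  P2: blocked at chain node Dosage ∈ conditioning set.
  P3: blocked at fork node Dosage ∈ conditioning set.
  P4: blocked at fork node Dosage ∈ conditioning set.
{Dosage} satisfies the backdoor criterion.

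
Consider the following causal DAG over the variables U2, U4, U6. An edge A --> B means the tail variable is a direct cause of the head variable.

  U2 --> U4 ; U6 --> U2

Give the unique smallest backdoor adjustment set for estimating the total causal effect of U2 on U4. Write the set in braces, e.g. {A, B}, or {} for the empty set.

{}

Variables eligible for adjustment (non-descendants of U2, excluding U2 and U4): {U6}.
Backdoor paths from U2 to U4:
  (none)
With no backdoor paths the empty set already satisfies the criterion, and it is trivially minimal.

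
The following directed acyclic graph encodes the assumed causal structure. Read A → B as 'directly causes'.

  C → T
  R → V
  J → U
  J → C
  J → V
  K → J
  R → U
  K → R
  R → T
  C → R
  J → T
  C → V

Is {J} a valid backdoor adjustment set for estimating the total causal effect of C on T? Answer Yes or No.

Backdoor paths from C to T (paths whose first edge points into C):
  P1: C <- J <- K -> R -> T
  P2: C <- J -> V <- R -> T
  P3: C <- J -> T
  P4: C <- J -> U <- R -> T
Condition 1 (no descendant of C in the set): holds — descendants of C are {R, T, U, V}; none are in {J}.
Condition 2 (every backdoor path blocked by {J}):
  P1: blocked at chain node J ∈ conditioning set.
  P2: blocked at fork node J ∈ conditioning set.
  P3: blocked at fork node J ∈ conditioning set.
  P4: blocked at fork node J ∈ conditioning set.
{J} satisfies the backdoor criterion.

Yes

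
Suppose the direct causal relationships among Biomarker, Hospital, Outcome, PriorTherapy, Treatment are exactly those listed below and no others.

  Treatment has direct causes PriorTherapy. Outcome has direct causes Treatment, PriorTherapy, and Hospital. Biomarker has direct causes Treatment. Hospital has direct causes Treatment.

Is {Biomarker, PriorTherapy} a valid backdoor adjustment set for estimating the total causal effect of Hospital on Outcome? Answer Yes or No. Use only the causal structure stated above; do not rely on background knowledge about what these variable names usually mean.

Backdoor paths from Hospital to Outcome (paths whose first edge points into Hospital):
  P1: Hospital <- Treatment <- PriorTherapy -> Outcome
  P2: Hospital <- Treatment -> Outcome
Condition 1 (no descendant of Hospital in the set): holds — descendants of Hospital are {Outcome}; none are in {Biomarker, PriorTherapy}.
Condition 2 (every backdoor path blocked by {Biomarker, PriorTherapy}):
  P1: blocked at fork node PriorTherapy ∈ conditioning set.
  P2: open — no interior node is in the conditioning set.
{Biomarker, PriorTherapy} does not satisfy the backdoor criterion.

No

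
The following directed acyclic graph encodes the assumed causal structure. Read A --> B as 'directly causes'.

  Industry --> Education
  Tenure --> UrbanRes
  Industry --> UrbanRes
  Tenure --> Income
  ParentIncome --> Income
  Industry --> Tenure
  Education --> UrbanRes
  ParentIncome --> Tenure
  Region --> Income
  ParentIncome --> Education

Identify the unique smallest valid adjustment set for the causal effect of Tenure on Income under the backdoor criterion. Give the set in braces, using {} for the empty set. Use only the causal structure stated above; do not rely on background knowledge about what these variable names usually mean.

Variables eligible for adjustment (non-descendants of Tenure, excluding Tenure and Income): {Education, Industry, ParentIncome, Region}.
Backdoor paths from Tenure to Income:
  P1: Tenure <- ParentIncome -> Income
  P2: Tenure <- Industry -> Education <- ParentIncome -> Income
  P3: Tenure <- Industry -> UrbanRes <- Education <- ParentIncome -> Income
The empty set is not sufficient: P1 (Tenure <- ParentIncome -> Income) has no collider blocking it and no conditioned non-collider, so it is open.
Try {ParentIncome}:
  P1: blocked at fork node ParentIncome ∈ conditioning set.
  P2: blocked at collider Education (neither it nor any descendant is in the conditioning set).
  P3: blocked at collider UrbanRes (neither it nor any descendant is in the conditioning set).
{ParentIncome} contains no descendant of Tenure and blocks every backdoor path.
No other singleton works — e.g. {Region} leaves P1 open — so {ParentIncome} is the unique smallest valid adjustment set.

{ParentIncome}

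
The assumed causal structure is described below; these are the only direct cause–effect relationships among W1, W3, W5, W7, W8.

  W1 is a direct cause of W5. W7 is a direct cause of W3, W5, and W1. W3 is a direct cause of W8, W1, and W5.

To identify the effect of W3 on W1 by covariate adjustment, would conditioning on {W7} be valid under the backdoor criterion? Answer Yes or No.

Yes

Backdoor paths from W3 to W1 (paths whose first edge points into W3):
  P1: W3 <- W7 -> W1
  P2: W3 <- W7 -> W5 <- W1
Condition 1 (no descendant of W3 in the set): holds — descendants of W3 are {W1, W5, W8}; none are in {W7}.
Condition 2 (every backdoor path blocked by {W7}):
  P1: blocked at fork node W7 ∈ conditioning set.
  P2: blocked at fork node W7 ∈ conditioning set.
{W7} satisfies the backdoor criterion.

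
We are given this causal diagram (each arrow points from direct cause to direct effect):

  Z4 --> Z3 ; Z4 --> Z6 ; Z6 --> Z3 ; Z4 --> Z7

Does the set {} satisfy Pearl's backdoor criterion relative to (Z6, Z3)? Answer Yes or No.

Backdoor paths from Z6 to Z3 (paths whose first edge points into Z6):
  P1: Z6 <- Z4 -> Z3
Condition 1 (no descendant of Z6 in the set): holds — descendants of Z6 are {Z3}; none are in {}.
Condition 2 (every backdoor path blocked by {}):
  P1: open — no interior node is in the conditioning set.
{} does not satisfy the backdoor criterion.

No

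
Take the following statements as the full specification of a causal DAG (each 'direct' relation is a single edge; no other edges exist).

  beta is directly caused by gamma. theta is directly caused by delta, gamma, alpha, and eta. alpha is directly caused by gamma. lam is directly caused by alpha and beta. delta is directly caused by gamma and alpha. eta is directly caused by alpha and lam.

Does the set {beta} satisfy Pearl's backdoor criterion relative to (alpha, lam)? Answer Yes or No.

Yes

Backdoor paths from alpha to lam (paths whose first edge points into alpha):
  P1: alpha <- gamma -> delta -> theta <- eta <- lam
  P2: alpha <- gamma -> beta -> lam
  P3: alpha <- gamma -> theta <- eta <- lam
Condition 1 (no descendant of alpha in the set): holds — descendants of alpha are {delta, eta, lam, theta}; none are in {beta}.
Condition 2 (every backdoor path blocked by {beta}):
  P1: blocked at collider theta (neither it nor any descendant is in the conditioning set).
  P2: blocked at chain node beta ∈ conditioning set.
  P3: blocked at collider theta (neither it nor any descendant is in the conditioning set).
{beta} satisfies the backdoor criterion.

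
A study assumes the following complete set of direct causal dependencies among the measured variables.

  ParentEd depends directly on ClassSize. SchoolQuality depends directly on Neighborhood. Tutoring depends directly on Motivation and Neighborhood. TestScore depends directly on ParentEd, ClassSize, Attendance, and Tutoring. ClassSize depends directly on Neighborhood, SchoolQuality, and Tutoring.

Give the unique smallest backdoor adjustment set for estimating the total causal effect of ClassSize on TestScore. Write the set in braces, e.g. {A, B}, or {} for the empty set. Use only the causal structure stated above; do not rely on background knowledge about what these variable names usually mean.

{Tutoring}

Variables eligible for adjustment (non-descendants of ClassSize, excluding ClassSize and TestScore): {Attendance, Motivation, Neighborhood, SchoolQuality, Tutoring}.
Backdoor paths from ClassSize to TestScore:
  P1: ClassSize <- Neighborhood -> Tutoring -> TestScore
  P2: ClassSize <- SchoolQuality <- Neighborhood -> Tutoring -> TestScore
  P3: ClassSize <- Tutoring -> TestScore
The empty set is not sufficient: P1 (ClassSize <- Neighborhood -> Tutoring -> TestScore) has no collider blocking it and no conditioned non-collider, so it is open.
Try {Tutoring}:
  P1: blocked at chain node Tutoring ∈ conditioning set.
  P2: blocked at chain node Tutoring ∈ conditioning set.
  P3: blocked at fork node Tutoring ∈ conditioning set.
{Tutoring} contains no descendant of ClassSize and blocks every backdoor path.
No other singleton works — e.g. {Neighborhood} leaves P3 open — so {Tutoring} is the unique smallest valid adjustment set.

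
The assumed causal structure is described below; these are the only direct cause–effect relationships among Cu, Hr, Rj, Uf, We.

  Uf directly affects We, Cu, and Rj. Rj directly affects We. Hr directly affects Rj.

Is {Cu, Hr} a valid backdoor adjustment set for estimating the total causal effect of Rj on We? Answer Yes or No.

No

Backdoor paths from Rj to We (paths whose first edge points into Rj):
  P1: Rj <- Uf -> We
Condition 1 (no descendant of Rj in the set): holds — descendants of Rj are {We}; none are in {Cu, Hr}.
Condition 2 (every backdoor path blocked by {Cu, Hr}):
  P1: open — no interior node is in the conditioning set.
{Cu, Hr} does not satisfy the backdoor criterion.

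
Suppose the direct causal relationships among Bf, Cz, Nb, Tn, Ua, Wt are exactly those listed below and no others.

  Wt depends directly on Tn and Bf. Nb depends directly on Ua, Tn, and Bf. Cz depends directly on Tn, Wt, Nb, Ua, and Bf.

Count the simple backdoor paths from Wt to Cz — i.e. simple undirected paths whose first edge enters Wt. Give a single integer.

A backdoor path from Wt to Cz is any simple undirected path whose first edge points into Wt (i.e. leaves Wt via a parent).
Parents of Wt: {Bf, Tn}.
Enumerating:
  P1: Wt <- Bf -> Nb <- Tn -> Cz
  P2: Wt <- Bf -> Nb <- Ua -> Cz
  P3: Wt <- Bf -> Nb -> Cz
  P4: Wt <- Bf -> Cz
  P5: Wt <- Tn -> Nb <- Bf -> Cz
  P6: Wt <- Tn -> Nb <- Ua -> Cz
  P7: Wt <- Tn -> Nb -> Cz
  P8: Wt <- Tn -> Cz
That exhausts the simple backdoor paths. Count: 8.

8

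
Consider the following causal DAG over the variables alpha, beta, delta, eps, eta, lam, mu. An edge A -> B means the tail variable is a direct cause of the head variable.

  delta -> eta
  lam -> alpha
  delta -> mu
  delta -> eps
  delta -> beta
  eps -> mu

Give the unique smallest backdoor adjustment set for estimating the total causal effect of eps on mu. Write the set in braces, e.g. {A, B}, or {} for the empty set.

{delta}

Variables eligible for adjustment (non-descendants of eps, excluding eps and mu): {alpha, beta, delta, eta, lam}.
Backdoor paths from eps to mu:
  P1: eps <- delta -> mu
The empty set is not sufficient: P1 (eps <- delta -> mu) has no collider blocking it and no conditioned non-collider, so it is open.
Try {delta}:
  P1: blocked at fork node delta ∈ conditioning set.
{delta} contains no descendant of eps and blocks every backdoor path.
No other singleton works — e.g. {eta} leaves P1 open — so {delta} is the unique smallest valid adjustment set.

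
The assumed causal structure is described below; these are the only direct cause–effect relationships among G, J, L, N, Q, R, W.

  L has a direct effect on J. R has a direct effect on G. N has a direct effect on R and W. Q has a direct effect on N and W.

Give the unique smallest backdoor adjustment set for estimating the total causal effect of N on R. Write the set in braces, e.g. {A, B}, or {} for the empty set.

{}

Variables eligible for adjustment (non-descendants of N, excluding N and R): {J, L, Q}.
Backdoor paths from N to R:
  (none)
With no backdoor paths the empty set already satisfies the criterion, and it is trivially minimal.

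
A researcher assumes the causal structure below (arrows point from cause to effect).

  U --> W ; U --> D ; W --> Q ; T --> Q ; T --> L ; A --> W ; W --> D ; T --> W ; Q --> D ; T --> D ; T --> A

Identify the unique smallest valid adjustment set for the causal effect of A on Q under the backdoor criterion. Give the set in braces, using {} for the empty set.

{T}

Variables eligible for adjustment (non-descendants of A, excluding A and Q): {L, T, U}.
Backdoor paths from A to Q:
  P1: A <- T -> W <- U -> D <- Q
  P2: A <- T -> W -> Q
  P3: A <- T -> W -> D <- Q
  P4: A <- T -> Q
  P5: A <- T -> D <- U -> W -> Q
  P6: A <- T -> D <- W -> Q
  P7: A <- T -> D <- Q
The empty set is not sufficient: P2 (A <- T -> W -> Q) has no collider blocking it and no conditioned non-collider, so it is open.
Try {T}:
  P1: blocked at fork node T ∈ conditioning set.
  P2: blocked at fork node T ∈ conditioning set.
  P3: blocked at fork node T ∈ conditioning set.
  P4: blocked at fork node T ∈ conditioning set.
  P5: blocked at fork node T ∈ conditioning set.
  P6: blocked at fork node T ∈ conditioning set.
  P7: blocked at fork node T ∈ conditioning set.
{T} contains no descendant of A and blocks every backdoor path.
No other singleton works — e.g. {U} leaves P2 open — so {T} is the unique smallest valid adjustment set.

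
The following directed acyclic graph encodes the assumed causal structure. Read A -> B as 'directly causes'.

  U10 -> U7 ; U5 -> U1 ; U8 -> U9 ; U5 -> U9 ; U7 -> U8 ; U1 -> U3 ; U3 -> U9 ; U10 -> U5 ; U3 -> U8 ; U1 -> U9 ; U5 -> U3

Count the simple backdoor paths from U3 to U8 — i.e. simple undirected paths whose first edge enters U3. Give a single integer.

7

A backdoor path from U3 to U8 is any simple undirected path whose first edge points into U3 (i.e. leaves U3 via a parent).
Parents of U3: {U1, U5}.
Enumerating:
  P1: U3 <- U5 <- U10 -> U7 -> U8
  P2: U3 <- U5 -> U1 -> U9 <- U8
  P3: U3 <- U5 -> U9 <- U8
  P4: U3 <- U1 <- U5 <- U10 -> U7 -> U8
  P5: U3 <- U1 <- U5 -> U9 <- U8
  P6: U3 <- U1 -> U9 <- U5 <- U10 -> U7 -> U8
  P7: U3 <- U1 -> U9 <- U8
That exhausts the simple backdoor paths. Count: 7.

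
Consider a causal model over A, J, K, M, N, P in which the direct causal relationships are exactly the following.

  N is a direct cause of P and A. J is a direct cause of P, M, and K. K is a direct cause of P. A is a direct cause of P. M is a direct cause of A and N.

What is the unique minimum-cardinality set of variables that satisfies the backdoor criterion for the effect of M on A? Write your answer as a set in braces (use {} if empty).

{}

Variables eligible for adjustment (non-descendants of M, excluding M and A): {J, K}.
Backdoor paths from M to A:
  P1: M <- J -> K -> P <- N -> A
  P2: M <- J -> K -> P <- A
  P3: M <- J -> P <- N -> A
  P4: M <- J -> P <- A
Each backdoor path contains an unconditioned collider, so every path is already blocked with the empty conditioning set:
  P1: blocked at collider P (neither it nor any descendant is in the conditioning set).
  P2: blocked at collider P (neither it nor any descendant is in the conditioning set).
  P3: blocked at collider P (neither it nor any descendant is in the conditioning set).
  P4: blocked at collider P (neither it nor any descendant is in the conditioning set).
The empty set is therefore the unique smallest valid set.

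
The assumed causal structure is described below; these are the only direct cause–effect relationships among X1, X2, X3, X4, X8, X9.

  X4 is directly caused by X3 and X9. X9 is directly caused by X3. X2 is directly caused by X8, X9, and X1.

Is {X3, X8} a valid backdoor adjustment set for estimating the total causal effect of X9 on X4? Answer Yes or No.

Backdoor paths from X9 to X4 (paths whose first edge points into X9):
  P1: X9 <- X3 -> X4
Condition 1 (no descendant of X9 in the set): holds — descendants of X9 are {X2, X4}; none are in {X3, X8}.
Condition 2 (every backdoor path blocked by {X3, X8}):
  P1: blocked at fork node X3 ∈ conditioning set.
{X3, X8} satisfies the backdoor criterion.

Yes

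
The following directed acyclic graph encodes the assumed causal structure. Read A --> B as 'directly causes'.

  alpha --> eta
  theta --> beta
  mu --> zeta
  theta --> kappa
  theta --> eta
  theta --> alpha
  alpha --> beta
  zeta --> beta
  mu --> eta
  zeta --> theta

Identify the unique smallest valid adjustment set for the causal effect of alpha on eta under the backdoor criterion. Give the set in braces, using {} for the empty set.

Variables eligible for adjustment (non-descendants of alpha, excluding alpha and eta): {kappa, mu, theta, zeta}.
Backdoor paths from alpha to eta:
  P1: alpha <- theta <- zeta <- mu -> eta
  P2: alpha <- theta -> beta <- zeta <- mu -> eta
  P3: alpha <- theta -> eta
The empty set is not sufficient: P1 (alpha <- theta <- zeta <- mu -> eta) has no collider blocking it and no conditioned non-collider, so it is open.
Try {theta}:
  P1: blocked at chain node theta ∈ conditioning set.
  P2: blocked at fork node theta ∈ conditioning set.
  P3: blocked at fork node theta ∈ conditioning set.
{theta} contains no descendant of alpha and blocks every backdoor path.
No other singleton works — e.g. {mu} leaves P3 open — so {theta} is the unique smallest valid adjustment set.

{theta}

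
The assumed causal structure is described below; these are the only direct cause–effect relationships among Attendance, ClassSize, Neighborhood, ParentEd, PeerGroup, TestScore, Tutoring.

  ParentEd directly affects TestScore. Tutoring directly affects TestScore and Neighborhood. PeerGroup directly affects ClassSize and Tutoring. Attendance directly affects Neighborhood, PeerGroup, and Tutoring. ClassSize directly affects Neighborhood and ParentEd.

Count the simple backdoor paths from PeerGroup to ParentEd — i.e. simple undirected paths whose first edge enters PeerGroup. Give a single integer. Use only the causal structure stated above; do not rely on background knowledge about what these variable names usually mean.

A backdoor path from PeerGroup to ParentEd is any simple undirected path whose first edge points into PeerGroup (i.e. leaves PeerGroup via a parent).
Parents of PeerGroup: {Attendance}.
Enumerating:
  P1: PeerGroup <- Attendance -> Tutoring -> TestScore <- ParentEd
  P2: PeerGroup <- Attendance -> Tutoring -> Neighborhood <- ClassSize -> ParentEd
  P3: PeerGroup <- Attendance -> Neighborhood <- ClassSize -> ParentEd
  P4: PeerGroup <- Attendance -> Neighborhood <- Tutoring -> TestScore <- ParentEd
That exhausts the simple backdoor paths. Count: 4.

4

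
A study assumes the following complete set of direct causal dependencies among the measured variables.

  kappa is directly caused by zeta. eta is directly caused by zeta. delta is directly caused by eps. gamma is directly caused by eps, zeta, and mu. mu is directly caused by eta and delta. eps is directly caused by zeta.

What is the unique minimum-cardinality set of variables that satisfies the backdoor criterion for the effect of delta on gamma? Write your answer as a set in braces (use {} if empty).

{eps}

Variables eligible for adjustment (non-descendants of delta, excluding delta and gamma): {eps, eta, kappa, zeta}.
Backdoor paths from delta to gamma:
  P1: delta <- eps <- zeta -> eta -> mu -> gamma
  P2: delta <- eps <- zeta -> gamma
  P3: delta <- eps -> gamma
The empty set is not sufficient: P1 (delta <- eps <- zeta -> eta -> mu -> gamma) has no collider blocking it and no conditioned non-collider, so it is open.
Try {eps}:
  P1: blocked at chain node eps ∈ conditioning set.
  P2: blocked at chain node eps ∈ conditioning set.
  P3: blocked at fork node eps ∈ conditioning set.
{eps} contains no descendant of delta and blocks every backdoor path.
No other singleton works — e.g. {zeta} leaves P3 open — so {eps} is the unique smallest valid adjustment set.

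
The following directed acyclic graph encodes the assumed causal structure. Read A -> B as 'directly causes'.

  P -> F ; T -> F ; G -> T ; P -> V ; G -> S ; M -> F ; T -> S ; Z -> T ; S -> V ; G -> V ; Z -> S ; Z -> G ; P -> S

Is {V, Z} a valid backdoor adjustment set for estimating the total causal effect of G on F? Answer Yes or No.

Backdoor paths from G to F (paths whose first edge points into G):
  P1: G <- Z -> T -> F
  P2: G <- Z -> T -> S <- P -> F
  P3: G <- Z -> T -> S -> V <- P -> F
  P4: G <- Z -> S <- P -> F
  P5: G <- Z -> S <- T -> F
  P6: G <- Z -> S -> V <- P -> F
Condition 1 (no descendant of G in the set): FAILS — V is a descendant of G.
Condition 2 (every backdoor path blocked by {V, Z}):
  P1: blocked at fork node Z ∈ conditioning set.
  P2: blocked at fork node Z ∈ conditioning set.
  P3: blocked at fork node Z ∈ conditioning set.
  P4: blocked at fork node Z ∈ conditioning set.
  P5: blocked at fork node Z ∈ conditioning set.
  P6: blocked at fork node Z ∈ conditioning set.
{V, Z} does not satisfy the backdoor criterion.

No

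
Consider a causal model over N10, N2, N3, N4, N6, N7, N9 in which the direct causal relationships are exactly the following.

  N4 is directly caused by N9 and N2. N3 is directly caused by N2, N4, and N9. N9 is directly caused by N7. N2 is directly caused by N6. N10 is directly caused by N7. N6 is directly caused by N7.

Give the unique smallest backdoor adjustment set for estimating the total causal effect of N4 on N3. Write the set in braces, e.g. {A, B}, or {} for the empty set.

Variables eligible for adjustment (non-descendants of N4, excluding N4 and N3): {N10, N2, N6, N7, N9}.
Backdoor paths from N4 to N3:
  P1: N4 <- N9 <- N7 -> N6 -> N2 -> N3
  P2: N4 <- N9 -> N3
  P3: N4 <- N2 <- N6 <- N7 -> N9 -> N3
  P4: N4 <- N2 -> N3
The empty set is not sufficient: P1 (N4 <- N9 <- N7 -> N6 -> N2 -> N3) has no collider blocking it and no conditioned non-collider, so it is open.
Try {N2, N9}:
  P1: blocked at chain node N9 ∈ conditioning set.
  P2: blocked at fork node N9 ∈ conditioning set.
  P3: blocked at chain node N2 ∈ conditioning set.
  P4: blocked at fork node N2 ∈ conditioning set.
{N2, N9} contains no descendant of N4 and blocks every backdoor path.
Every element of {N2, N9} is needed (dropping N2 leaves P4 open; dropping N9 leaves P2 open), so no proper subset is valid.
Among all size-2 subsets of the eligible variables, only {N2, N9} blocks every backdoor path, so it is the unique smallest valid adjustment set.

{N2, N9}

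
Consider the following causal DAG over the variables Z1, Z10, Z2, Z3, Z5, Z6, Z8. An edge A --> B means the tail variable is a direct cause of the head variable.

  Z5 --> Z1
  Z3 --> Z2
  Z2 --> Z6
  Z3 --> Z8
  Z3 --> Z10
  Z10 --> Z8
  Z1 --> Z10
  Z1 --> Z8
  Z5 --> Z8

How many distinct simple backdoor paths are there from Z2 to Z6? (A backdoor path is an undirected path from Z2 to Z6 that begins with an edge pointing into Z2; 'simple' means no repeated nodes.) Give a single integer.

A backdoor path from Z2 to Z6 is any simple undirected path whose first edge points into Z2 (i.e. leaves Z2 via a parent).
Parents of Z2: {Z3}.
No simple path from any parent of Z2 reaches Z6 without revisiting Z2, so there are no backdoor paths.

0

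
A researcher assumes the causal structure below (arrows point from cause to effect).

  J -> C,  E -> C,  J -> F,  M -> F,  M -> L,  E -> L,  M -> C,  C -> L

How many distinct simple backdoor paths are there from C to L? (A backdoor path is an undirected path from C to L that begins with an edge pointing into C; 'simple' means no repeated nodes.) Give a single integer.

A backdoor path from C to L is any simple undirected path whose first edge points into C (i.e. leaves C via a parent).
Parents of C: {E, J, M}.
Enumerating:
  P1: C <- M -> L
  P2: C <- E -> L
  P3: C <- J -> F <- M -> L
That exhausts the simple backdoor paths. Count: 3.

3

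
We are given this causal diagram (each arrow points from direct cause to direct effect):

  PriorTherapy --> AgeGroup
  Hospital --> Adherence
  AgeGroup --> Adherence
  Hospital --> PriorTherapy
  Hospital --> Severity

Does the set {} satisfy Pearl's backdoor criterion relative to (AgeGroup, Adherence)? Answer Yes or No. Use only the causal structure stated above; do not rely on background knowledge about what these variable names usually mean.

No

Backdoor paths from AgeGroup to Adherence (paths whose first edge points into AgeGroup):
  P1: AgeGroup <- PriorTherapy <- Hospital -> Adherence
Condition 1 (no descendant of AgeGroup in the set): holds — descendants of AgeGroup are {Adherence}; none are in {}.
Condition 2 (every backdoor path blocked by {}):
  P1: open — no interior node is in the conditioning set.
{} does not satisfy the backdoor criterion.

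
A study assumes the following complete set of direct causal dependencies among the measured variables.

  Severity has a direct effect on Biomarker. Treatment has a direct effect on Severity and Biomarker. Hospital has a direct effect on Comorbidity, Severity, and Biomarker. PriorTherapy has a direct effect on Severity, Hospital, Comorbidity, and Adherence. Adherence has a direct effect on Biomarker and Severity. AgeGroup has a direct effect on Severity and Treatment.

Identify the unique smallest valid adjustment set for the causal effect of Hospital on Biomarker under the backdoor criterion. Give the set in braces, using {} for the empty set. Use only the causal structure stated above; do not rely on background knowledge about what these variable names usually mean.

Variables eligible for adjustment (non-descendants of Hospital, excluding Hospital and Biomarker): {Adherence, AgeGroup, PriorTherapy, Treatment}.
Backdoor paths from Hospital to Biomarker:
  P1: Hospital <- PriorTherapy -> Adherence -> Severity <- AgeGroup -> Treatment -> Biomarker
  P2: Hospital <- PriorTherapy -> Adherence -> Severity <- Treatment -> Biomarker
  P3: Hospital <- PriorTherapy -> Adherence -> Severity -> Biomarker
  P4: Hospital <- PriorTherapy -> Adherence -> Biomarker
  P5: Hospital <- PriorTherapy -> Severity <- AgeGroup -> Treatment -> Biomarker
  P6: Hospital <- PriorTherapy -> Severity <- Treatment -> Biomarker
  P7: Hospital <- PriorTherapy -> Severity <- Adherence -> Biomarker
  P8: Hospital <- PriorTherapy -> Severity -> Biomarker
The empty set is not sufficient: P3 (Hospital <- PriorTherapy -> Adherence -> Severity -> Biomarker) has no collider blocking it and no conditioned non-collider, so it is open.
Try {PriorTherapy}:
  P1: blocked at fork node PriorTherapy ∈ conditioning set.
  P2: blocked at fork node PriorTherapy ∈ conditioning set.
  P3: blocked at fork node PriorTherapy ∈ conditioning set.
  P4: blocked at fork node PriorTherapy ∈ conditioning set.
  P5: blocked at fork node PriorTherapy ∈ conditioning set.
  P6: blocked at fork node PriorTherapy ∈ conditioning set.
  P7: blocked at fork node PriorTherapy ∈ conditioning set.
  P8: blocked at fork node PriorTherapy ∈ conditioning set.
{PriorTherapy} contains no descendant of Hospital and blocks every backdoor path.
No other singleton works — e.g. {AgeGroup} leaves P3 open — so {PriorTherapy} is the unique smallest valid adjustment set.

{PriorTherapy}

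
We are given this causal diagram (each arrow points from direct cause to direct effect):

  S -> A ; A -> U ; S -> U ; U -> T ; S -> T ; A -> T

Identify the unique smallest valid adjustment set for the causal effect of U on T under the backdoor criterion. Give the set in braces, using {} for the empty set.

Variables eligible for adjustment (non-descendants of U, excluding U and T): {A, S}.
Backdoor paths from U to T:
  P1: U <- S -> A -> T
  P2: U <- S -> T
  P3: U <- A <- S -> T
  P4: U <- A -> T
The empty set is not sufficient: P1 (U <- S -> A -> T) has no collider blocking it and no conditioned non-collider, so it is open.
Try {A, S}:
  P1: blocked at fork node S ∈ conditioning set.
  P2: blocked at fork node S ∈ conditioning set.
  P3: blocked at chain node A ∈ conditioning set.
  P4: blocked at fork node A ∈ conditioning set.
{A, S} contains no descendant of U and blocks every backdoor path.
Every element of {A, S} is needed (dropping A leaves P4 open; dropping S leaves P2 open), so no proper subset is valid.
Among all size-2 subsets of the eligible variables, only {A, S} blocks every backdoor path, so it is the unique smallest valid adjustment set.

{A, S}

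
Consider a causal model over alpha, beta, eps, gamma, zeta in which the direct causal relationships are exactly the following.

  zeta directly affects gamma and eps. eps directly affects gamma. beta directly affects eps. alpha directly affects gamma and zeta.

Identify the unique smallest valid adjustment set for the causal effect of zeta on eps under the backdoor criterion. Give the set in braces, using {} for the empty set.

Variables eligible for adjustment (non-descendants of zeta, excluding zeta and eps): {alpha, beta}.
Backdoor paths from zeta to eps:
  P1: zeta <- alpha -> gamma <- eps
Each backdoor path contains an unconditioned collider, so every path is already blocked with the empty conditioning set:
  P1: blocked at collider gamma (neither it nor any descendant is in the conditioning set).
The empty set is therefore the unique smallest valid set.

{}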